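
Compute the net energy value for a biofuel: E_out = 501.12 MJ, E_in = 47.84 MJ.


NEV = E_out - E_in
= 501.12 - 47.84
= 453.2800 MJ

453.2800 MJ


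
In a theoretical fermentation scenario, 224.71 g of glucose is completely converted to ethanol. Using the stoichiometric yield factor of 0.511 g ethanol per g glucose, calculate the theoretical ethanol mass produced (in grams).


Theoretical ethanol yield: m_EtOH = 0.511 * m_glucose
m_EtOH = 0.511 * 224.71 = 114.8268 g

114.8268 g


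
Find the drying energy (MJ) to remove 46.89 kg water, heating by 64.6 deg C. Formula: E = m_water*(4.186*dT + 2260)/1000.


E = m_water * (4.186 * dT + 2260) / 1000
= 46.89 * (4.186 * 64.6 + 2260) / 1000
= 118.6512 MJ

118.6512 MJ


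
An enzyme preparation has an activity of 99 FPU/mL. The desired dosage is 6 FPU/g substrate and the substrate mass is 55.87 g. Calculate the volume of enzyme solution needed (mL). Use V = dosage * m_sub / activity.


V = dosage * m_sub / activity
V = 6 * 55.87 / 99
V = 3.3861 mL

3.3861 mL


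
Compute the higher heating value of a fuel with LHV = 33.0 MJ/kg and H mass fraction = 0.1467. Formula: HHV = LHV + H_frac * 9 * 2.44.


HHV = LHV + H_frac * 9 * 2.44
= 33.0 + 0.1467 * 9 * 2.44
= 36.2215 MJ/kg

36.2215 MJ/kg


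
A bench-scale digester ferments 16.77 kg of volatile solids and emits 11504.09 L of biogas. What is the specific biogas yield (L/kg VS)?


Y = V / VS
= 11504.09 / 16.77
= 685.9922 L/kg VS

685.9922 L/kg VS


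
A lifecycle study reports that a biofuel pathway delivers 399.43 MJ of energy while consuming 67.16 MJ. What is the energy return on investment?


EROI = E_out / E_in
= 399.43 / 67.16
= 5.9474

5.9474


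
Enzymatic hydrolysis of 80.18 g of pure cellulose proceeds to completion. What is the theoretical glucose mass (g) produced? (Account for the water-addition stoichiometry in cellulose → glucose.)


glucose = cellulose * 180/162
= 80.18 * 180/162
= 89.0889 g

89.0889 g


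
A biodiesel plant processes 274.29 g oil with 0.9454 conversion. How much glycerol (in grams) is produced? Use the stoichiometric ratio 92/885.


glycerol = oil * conv * (92/885)
= 274.29 * 0.9454 * 92 / 885
= 26.9569 g

26.9569 g


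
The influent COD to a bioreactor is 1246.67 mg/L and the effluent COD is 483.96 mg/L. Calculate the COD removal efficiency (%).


eta = (COD_in - COD_out) / COD_in * 100
= (1246.67 - 483.96) / 1246.67 * 100
= 61.1798%

61.1798%


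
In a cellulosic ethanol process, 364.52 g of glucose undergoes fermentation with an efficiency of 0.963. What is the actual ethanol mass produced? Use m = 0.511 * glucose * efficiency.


Actual ethanol: m = 0.511 * 364.52 * 0.963
m = 179.3777 g

179.3777 g


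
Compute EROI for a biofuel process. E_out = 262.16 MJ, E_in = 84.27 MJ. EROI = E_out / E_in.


EROI = E_out / E_in
= 262.16 / 84.27
= 3.1110

3.1110


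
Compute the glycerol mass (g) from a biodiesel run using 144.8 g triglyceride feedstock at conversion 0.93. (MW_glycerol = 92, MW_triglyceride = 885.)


glycerol = oil * conv * (92/885)
= 144.8 * 0.93 * 92 / 885
= 13.9990 g

13.9990 g


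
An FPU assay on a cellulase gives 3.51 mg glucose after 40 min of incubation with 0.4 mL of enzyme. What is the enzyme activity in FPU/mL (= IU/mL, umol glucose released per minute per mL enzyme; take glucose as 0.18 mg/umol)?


Activity = glucose_mg / (0.18 mg/umol * V_mL * t_min)
= 3.51 / (0.18 * 0.4 * 40)
= 1.2188 FPU/mL

1.2188 FPU/mL


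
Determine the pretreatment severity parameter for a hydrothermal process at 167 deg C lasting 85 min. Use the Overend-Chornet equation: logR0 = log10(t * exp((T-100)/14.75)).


logR0 = log10(t * exp((T - 100) / 14.75))
= log10(85 * exp((167 - 100) / 14.75))
= 3.9021

3.9021


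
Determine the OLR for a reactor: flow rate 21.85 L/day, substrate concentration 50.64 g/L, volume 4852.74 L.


OLR = Q * S / V
= 21.85 * 50.64 / 4852.74
= 0.2280 g/L/day

0.2280 g/L/day


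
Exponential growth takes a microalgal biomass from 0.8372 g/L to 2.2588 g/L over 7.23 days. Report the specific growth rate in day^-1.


mu = ln(X2/X1) / dt
= ln(2.2588/0.8372) / 7.23
= 0.1373 per day

0.1373 per day


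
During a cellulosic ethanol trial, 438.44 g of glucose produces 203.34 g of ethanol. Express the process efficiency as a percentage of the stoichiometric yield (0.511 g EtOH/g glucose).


Fermentation efficiency = (actual / (0.511 * glucose)) * 100
= (203.34 / (0.511 * 438.44)) * 100
= 90.7594%

90.7594%


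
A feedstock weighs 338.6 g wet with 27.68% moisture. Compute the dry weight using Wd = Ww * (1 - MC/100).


Wd = Ww * (1 - MC/100)
= 338.6 * (1 - 27.68/100)
= 244.8755 g

244.8755 g


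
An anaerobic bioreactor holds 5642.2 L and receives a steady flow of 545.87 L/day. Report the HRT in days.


HRT = V / Q
= 5642.2 / 545.87
= 10.3362 days

10.3362 days


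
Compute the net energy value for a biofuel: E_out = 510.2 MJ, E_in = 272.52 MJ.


NEV = E_out - E_in
= 510.2 - 272.52
= 237.6800 MJ

237.6800 MJ


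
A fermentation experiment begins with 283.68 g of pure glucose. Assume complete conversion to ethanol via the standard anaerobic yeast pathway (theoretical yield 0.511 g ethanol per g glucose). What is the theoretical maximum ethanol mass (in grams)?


Theoretical ethanol yield: m_EtOH = 0.511 * m_glucose
m_EtOH = 0.511 * 283.68 = 144.9605 g

144.9605 g


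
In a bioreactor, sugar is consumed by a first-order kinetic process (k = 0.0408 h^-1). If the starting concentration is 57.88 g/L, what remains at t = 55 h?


S = S0 * exp(-k * t)
S = 57.88 * exp(-0.0408 * 55)
S = 6.1372 g/L

6.1372 g/L


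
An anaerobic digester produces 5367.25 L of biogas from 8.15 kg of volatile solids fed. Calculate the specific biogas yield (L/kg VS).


Y = V / VS
= 5367.25 / 8.15
= 658.5583 L/kg VS

658.5583 L/kg VS


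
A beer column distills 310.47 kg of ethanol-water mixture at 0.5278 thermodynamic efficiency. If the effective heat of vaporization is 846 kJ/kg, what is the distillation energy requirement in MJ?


E = m * 846 / (eta * 1000)
= 310.47 * 846 / (0.5278 * 1000)
= 497.6461 MJ

497.6461 MJ


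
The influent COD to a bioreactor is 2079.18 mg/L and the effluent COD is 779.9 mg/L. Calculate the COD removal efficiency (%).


eta = (COD_in - COD_out) / COD_in * 100
= (2079.18 - 779.9) / 2079.18 * 100
= 62.4900%

62.4900%


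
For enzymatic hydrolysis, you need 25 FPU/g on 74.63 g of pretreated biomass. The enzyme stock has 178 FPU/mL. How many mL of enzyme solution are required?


V = dosage * m_sub / activity
V = 25 * 74.63 / 178
V = 10.4817 mL

10.4817 mL


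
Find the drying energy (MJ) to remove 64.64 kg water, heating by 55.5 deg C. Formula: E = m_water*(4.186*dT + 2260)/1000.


E = m_water * (4.186 * dT + 2260) / 1000
= 64.64 * (4.186 * 55.5 + 2260) / 1000
= 161.1038 MJ

161.1038 MJ


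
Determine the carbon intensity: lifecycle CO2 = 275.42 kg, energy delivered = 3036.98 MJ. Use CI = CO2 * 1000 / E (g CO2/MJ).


CI = CO2 * 1000 / E
= 275.42 * 1000 / 3036.98
= 90.6888 g CO2/MJ

90.6888 g CO2/MJ


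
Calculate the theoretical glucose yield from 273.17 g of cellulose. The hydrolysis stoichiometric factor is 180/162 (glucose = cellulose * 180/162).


glucose = cellulose * 180/162
= 273.17 * 180/162
= 303.5222 g

303.5222 g


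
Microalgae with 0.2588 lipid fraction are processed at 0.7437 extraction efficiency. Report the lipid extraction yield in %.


Y = lipid_content * extraction_eff * 100
= 0.2588 * 0.7437 * 100
= 19.2470%

19.2470%


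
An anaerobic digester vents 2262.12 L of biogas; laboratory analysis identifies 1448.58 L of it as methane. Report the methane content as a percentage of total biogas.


CH4% = V_CH4 / V_total * 100
= 1448.58 / 2262.12 * 100
= 64.0364%

64.0364%


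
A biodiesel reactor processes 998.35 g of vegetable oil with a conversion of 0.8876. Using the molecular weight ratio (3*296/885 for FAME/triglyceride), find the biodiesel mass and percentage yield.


m_FAME = oil * conv * (3 * 296 / 885) = oil * conv * (888/885)
= 998.35 * 0.8876 * 888 / 885
= 889.1393 g
Y = m_FAME / oil * 100 = conv * (888/885) * 100
= 0.8876 * 888 / 885 * 100
= 89.06%

889.1393 g FAME; Y = 89.06%


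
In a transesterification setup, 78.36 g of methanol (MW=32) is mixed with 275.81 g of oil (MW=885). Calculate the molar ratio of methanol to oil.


Molar ratio = n_MeOH / n_oil = (MeOH/32) / (oil/885) = (MeOH * 885) / (32 * oil)
= (78.36 * 885) / (32 * 275.81)
= 7.8574

7.8574


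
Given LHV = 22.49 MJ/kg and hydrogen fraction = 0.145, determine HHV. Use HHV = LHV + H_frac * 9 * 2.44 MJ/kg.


HHV = LHV + H_frac * 9 * 2.44
= 22.49 + 0.145 * 9 * 2.44
= 25.6742 MJ/kg

25.6742 MJ/kg


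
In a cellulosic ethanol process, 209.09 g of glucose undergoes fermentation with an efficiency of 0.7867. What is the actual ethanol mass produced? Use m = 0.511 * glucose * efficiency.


Actual ethanol: m = 0.511 * 209.09 * 0.7867
m = 84.0550 g

84.0550 g


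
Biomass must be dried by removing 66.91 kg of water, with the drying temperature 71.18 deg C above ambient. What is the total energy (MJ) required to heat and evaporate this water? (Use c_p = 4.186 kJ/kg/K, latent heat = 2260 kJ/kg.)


E = m_water * (4.186 * dT + 2260) / 1000
= 66.91 * (4.186 * 71.18 + 2260) / 1000
= 171.1531 MJ

171.1531 MJ


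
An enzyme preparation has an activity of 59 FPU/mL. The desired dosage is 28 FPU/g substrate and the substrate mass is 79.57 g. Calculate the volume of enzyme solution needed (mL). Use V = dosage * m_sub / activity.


V = dosage * m_sub / activity
V = 28 * 79.57 / 59
V = 37.7620 mL

37.7620 mL


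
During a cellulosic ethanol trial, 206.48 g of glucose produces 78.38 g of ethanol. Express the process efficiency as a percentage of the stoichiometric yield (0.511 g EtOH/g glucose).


Fermentation efficiency = (actual / (0.511 * glucose)) * 100
= (78.38 / (0.511 * 206.48)) * 100
= 74.2859%

74.2859%


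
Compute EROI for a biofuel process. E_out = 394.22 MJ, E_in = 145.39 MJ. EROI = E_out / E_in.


EROI = E_out / E_in
= 394.22 / 145.39
= 2.7115

2.7115


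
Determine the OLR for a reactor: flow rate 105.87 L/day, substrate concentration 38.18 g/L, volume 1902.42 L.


OLR = Q * S / V
= 105.87 * 38.18 / 1902.42
= 2.1247 g/L/day

2.1247 g/L/day


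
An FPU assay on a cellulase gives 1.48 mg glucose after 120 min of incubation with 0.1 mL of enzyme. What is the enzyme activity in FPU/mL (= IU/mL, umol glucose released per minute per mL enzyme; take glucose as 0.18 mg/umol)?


Activity = glucose_mg / (0.18 mg/umol * V_mL * t_min)
= 1.48 / (0.18 * 0.1 * 120)
= 0.6852 FPU/mL

0.6852 FPU/mL


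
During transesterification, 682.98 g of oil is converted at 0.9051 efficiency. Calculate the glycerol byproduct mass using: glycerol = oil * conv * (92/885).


glycerol = oil * conv * (92/885)
= 682.98 * 0.9051 * 92 / 885
= 64.2612 g

64.2612 g


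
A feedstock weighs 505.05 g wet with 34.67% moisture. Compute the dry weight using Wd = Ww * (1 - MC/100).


Wd = Ww * (1 - MC/100)
= 505.05 * (1 - 34.67/100)
= 329.9492 g

329.9492 g


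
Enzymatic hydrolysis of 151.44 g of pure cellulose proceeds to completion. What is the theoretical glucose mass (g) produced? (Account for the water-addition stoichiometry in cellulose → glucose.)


glucose = cellulose * 180/162
= 151.44 * 180/162
= 168.2667 g

168.2667 g


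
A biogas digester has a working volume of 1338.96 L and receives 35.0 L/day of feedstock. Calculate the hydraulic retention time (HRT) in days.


HRT = V / Q
= 1338.96 / 35.0
= 38.2560 days

38.2560 days


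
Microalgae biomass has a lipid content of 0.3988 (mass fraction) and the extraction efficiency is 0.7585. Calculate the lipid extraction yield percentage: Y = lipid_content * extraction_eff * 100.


Y = lipid_content * extraction_eff * 100
= 0.3988 * 0.7585 * 100
= 30.2490%

30.2490%


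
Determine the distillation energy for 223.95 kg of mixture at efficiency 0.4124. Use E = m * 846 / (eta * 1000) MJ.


E = m * 846 / (eta * 1000)
= 223.95 * 846 / (0.4124 * 1000)
= 459.4125 MJ

459.4125 MJ


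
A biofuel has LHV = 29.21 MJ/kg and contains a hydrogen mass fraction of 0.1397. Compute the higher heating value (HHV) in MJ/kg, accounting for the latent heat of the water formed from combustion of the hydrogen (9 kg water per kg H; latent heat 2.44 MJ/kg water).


HHV = LHV + H_frac * 9 * 2.44
= 29.21 + 0.1397 * 9 * 2.44
= 32.2778 MJ/kg

32.2778 MJ/kg


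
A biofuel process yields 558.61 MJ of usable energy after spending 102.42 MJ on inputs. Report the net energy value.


NEV = E_out - E_in
= 558.61 - 102.42
= 456.1900 MJ

456.1900 MJ


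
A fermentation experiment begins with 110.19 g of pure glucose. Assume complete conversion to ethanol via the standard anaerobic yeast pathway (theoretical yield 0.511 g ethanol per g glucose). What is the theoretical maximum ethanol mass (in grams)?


Theoretical ethanol yield: m_EtOH = 0.511 * m_glucose
m_EtOH = 0.511 * 110.19 = 56.3071 g

56.3071 g


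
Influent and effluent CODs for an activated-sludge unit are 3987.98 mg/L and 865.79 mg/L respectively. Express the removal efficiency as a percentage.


eta = (COD_in - COD_out) / COD_in * 100
= (3987.98 - 865.79) / 3987.98 * 100
= 78.2900%

78.2900%


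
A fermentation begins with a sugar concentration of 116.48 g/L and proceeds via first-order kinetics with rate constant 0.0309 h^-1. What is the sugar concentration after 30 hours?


S = S0 * exp(-k * t)
S = 116.48 * exp(-0.0309 * 30)
S = 46.0957 g/L

46.0957 g/L


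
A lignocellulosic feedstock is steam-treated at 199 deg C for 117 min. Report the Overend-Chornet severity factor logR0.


logR0 = log10(t * exp((T - 100) / 14.75))
= log10(117 * exp((199 - 100) / 14.75))
= 4.9831

4.9831


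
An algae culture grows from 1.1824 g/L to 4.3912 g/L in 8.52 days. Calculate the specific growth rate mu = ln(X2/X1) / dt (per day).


mu = ln(X2/X1) / dt
= ln(4.3912/1.1824) / 8.52
= 0.1540 per day

0.1540 per day


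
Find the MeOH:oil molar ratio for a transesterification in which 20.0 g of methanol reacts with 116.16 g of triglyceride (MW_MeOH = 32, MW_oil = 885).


Molar ratio = n_MeOH / n_oil = (MeOH/32) / (oil/885) = (MeOH * 885) / (32 * oil)
= (20.0 * 885) / (32 * 116.16)
= 4.7618

4.7618


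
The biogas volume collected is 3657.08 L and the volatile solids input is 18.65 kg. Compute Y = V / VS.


Y = V / VS
= 3657.08 / 18.65
= 196.0901 L/kg VS

196.0901 L/kg VS


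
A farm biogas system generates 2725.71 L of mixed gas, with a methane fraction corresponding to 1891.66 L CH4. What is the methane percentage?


CH4% = V_CH4 / V_total * 100
= 1891.66 / 2725.71 * 100
= 69.4006%

69.4006%


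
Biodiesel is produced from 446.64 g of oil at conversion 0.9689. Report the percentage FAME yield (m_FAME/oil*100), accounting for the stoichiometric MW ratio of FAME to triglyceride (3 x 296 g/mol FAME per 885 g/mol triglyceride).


m_FAME = oil * conv * (3 * 296 / 885) = oil * conv * (888/885)
= 446.64 * 0.9689 * 888 / 885
= 434.2164 g
Y = m_FAME / oil * 100 = conv * (888/885) * 100
= 0.9689 * 888 / 885 * 100
= 97.22%

97.22%


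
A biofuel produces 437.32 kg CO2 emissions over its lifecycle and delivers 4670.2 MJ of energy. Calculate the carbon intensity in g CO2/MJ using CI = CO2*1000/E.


CI = CO2 * 1000 / E
= 437.32 * 1000 / 4670.2
= 93.6405 g CO2/MJ

93.6405 g CO2/MJ


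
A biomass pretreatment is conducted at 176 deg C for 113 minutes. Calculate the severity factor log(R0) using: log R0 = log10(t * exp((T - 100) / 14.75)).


logR0 = log10(t * exp((T - 100) / 14.75))
= log10(113 * exp((176 - 100) / 14.75))
= 4.2908

4.2908


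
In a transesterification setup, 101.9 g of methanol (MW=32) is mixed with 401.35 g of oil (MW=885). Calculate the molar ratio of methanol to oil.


Molar ratio = n_MeOH / n_oil = (MeOH/32) / (oil/885) = (MeOH * 885) / (32 * oil)
= (101.9 * 885) / (32 * 401.35)
= 7.0217

7.0217


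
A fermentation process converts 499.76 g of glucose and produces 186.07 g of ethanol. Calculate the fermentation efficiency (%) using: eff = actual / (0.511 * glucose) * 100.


Fermentation efficiency = (actual / (0.511 * glucose)) * 100
= (186.07 / (0.511 * 499.76)) * 100
= 72.8608%

72.8608%


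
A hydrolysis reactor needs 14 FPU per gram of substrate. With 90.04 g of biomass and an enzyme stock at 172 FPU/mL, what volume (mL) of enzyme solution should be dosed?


V = dosage * m_sub / activity
V = 14 * 90.04 / 172
V = 7.3288 mL

7.3288 mL


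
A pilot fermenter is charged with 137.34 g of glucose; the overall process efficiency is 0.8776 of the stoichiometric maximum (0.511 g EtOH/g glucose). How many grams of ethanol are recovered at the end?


Actual ethanol: m = 0.511 * 137.34 * 0.8776
m = 61.5906 g

61.5906 g


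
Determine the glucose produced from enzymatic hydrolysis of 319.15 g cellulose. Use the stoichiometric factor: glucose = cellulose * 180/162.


glucose = cellulose * 180/162
= 319.15 * 180/162
= 354.6111 g

354.6111 g


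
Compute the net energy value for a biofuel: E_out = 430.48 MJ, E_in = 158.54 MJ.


NEV = E_out - E_in
= 430.48 - 158.54
= 271.9400 MJ

271.9400 MJ


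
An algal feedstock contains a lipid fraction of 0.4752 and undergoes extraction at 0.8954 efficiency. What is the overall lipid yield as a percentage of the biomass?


Y = lipid_content * extraction_eff * 100
= 0.4752 * 0.8954 * 100
= 42.5494%

42.5494%


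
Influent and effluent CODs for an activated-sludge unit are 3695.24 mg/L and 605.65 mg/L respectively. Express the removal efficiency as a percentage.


eta = (COD_in - COD_out) / COD_in * 100
= (3695.24 - 605.65) / 3695.24 * 100
= 83.6100%

83.6100%


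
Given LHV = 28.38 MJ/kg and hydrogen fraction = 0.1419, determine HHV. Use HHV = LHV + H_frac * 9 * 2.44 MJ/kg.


HHV = LHV + H_frac * 9 * 2.44
= 28.38 + 0.1419 * 9 * 2.44
= 31.4961 MJ/kg

31.4961 MJ/kg


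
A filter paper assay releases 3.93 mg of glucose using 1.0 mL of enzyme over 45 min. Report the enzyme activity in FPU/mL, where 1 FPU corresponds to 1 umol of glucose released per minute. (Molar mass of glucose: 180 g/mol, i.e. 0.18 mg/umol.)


Activity = glucose_mg / (0.18 mg/umol * V_mL * t_min)
= 3.93 / (0.18 * 1.0 * 45)
= 0.4852 FPU/mL

0.4852 FPU/mL


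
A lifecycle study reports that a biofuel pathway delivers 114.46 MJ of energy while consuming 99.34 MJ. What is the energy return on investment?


EROI = E_out / E_in
= 114.46 / 99.34
= 1.1522

1.1522


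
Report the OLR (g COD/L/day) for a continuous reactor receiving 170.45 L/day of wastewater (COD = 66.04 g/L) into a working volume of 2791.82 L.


OLR = Q * S / V
= 170.45 * 66.04 / 2791.82
= 4.0320 g/L/day

4.0320 g/L/day


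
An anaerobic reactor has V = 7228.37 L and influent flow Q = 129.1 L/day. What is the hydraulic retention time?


HRT = V / Q
= 7228.37 / 129.1
= 55.9905 days

55.9905 days


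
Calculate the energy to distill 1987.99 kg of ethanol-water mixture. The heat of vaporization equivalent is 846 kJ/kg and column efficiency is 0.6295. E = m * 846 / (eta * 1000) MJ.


E = m * 846 / (eta * 1000)
= 1987.99 * 846 / (0.6295 * 1000)
= 2671.7070 MJ

2671.7070 MJ


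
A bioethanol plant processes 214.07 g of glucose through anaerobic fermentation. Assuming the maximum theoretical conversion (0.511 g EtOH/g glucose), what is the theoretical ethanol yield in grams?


Theoretical ethanol yield: m_EtOH = 0.511 * m_glucose
m_EtOH = 0.511 * 214.07 = 109.3898 g

109.3898 g


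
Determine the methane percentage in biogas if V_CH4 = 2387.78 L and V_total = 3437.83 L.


CH4% = V_CH4 / V_total * 100
= 2387.78 / 3437.83 * 100
= 69.4560%

69.4560%


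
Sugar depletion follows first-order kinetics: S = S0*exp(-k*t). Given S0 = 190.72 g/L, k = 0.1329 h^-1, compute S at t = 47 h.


S = S0 * exp(-k * t)
S = 190.72 * exp(-0.1329 * 47)
S = 0.3695 g/L

0.3695 g/L


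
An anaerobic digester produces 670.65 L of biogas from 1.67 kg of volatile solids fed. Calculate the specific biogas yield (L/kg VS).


Y = V / VS
= 670.65 / 1.67
= 401.5868 L/kg VS

401.5868 L/kg VS


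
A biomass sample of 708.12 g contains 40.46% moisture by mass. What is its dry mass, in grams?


Wd = Ww * (1 - MC/100)
= 708.12 * (1 - 40.46/100)
= 421.6146 g

421.6146 g


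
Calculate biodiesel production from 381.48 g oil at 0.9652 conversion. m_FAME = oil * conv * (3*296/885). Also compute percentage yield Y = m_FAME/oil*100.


m_FAME = oil * conv * (3 * 296 / 885) = oil * conv * (888/885)
= 381.48 * 0.9652 * 888 / 885
= 369.4526 g
Y = m_FAME / oil * 100 = conv * (888/885) * 100
= 0.9652 * 888 / 885 * 100
= 96.85%

369.4526 g FAME; Y = 96.85%


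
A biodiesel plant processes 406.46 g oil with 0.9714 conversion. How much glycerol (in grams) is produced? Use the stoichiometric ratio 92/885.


glycerol = oil * conv * (92/885)
= 406.46 * 0.9714 * 92 / 885
= 41.0450 g

41.0450 g


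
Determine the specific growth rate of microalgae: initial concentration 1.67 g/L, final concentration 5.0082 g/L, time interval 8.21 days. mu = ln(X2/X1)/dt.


mu = ln(X2/X1) / dt
= ln(5.0082/1.67) / 8.21
= 0.1338 per day

0.1338 per day


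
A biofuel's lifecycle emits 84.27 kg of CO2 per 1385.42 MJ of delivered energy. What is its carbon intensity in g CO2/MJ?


CI = CO2 * 1000 / E
= 84.27 * 1000 / 1385.42
= 60.8263 g CO2/MJ

60.8263 g CO2/MJ


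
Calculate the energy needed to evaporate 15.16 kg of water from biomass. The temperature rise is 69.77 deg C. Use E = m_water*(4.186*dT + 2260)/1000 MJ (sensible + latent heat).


E = m_water * (4.186 * dT + 2260) / 1000
= 15.16 * (4.186 * 69.77 + 2260) / 1000
= 38.6892 MJ

38.6892 MJ


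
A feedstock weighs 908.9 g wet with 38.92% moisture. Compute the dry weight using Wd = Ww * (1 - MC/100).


Wd = Ww * (1 - MC/100)
= 908.9 * (1 - 38.92/100)
= 555.1561 g

555.1561 g


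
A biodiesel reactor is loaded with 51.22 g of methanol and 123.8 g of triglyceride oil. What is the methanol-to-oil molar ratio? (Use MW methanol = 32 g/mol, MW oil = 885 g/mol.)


Molar ratio = n_MeOH / n_oil = (MeOH/32) / (oil/885) = (MeOH * 885) / (32 * oil)
= (51.22 * 885) / (32 * 123.8)
= 11.4423

11.4423


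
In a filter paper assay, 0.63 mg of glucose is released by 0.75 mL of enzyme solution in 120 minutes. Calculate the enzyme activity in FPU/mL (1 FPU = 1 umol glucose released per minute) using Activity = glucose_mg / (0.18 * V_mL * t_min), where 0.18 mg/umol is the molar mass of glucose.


Activity = glucose_mg / (0.18 mg/umol * V_mL * t_min)
= 0.63 / (0.18 * 0.75 * 120)
= 0.0389 FPU/mL

0.0389 FPU/mL


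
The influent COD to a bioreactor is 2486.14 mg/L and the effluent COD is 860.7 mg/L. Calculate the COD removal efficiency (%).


eta = (COD_in - COD_out) / COD_in * 100
= (2486.14 - 860.7) / 2486.14 * 100
= 65.3801%

65.3801%


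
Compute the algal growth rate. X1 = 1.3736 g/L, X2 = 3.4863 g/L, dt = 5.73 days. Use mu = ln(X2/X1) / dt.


mu = ln(X2/X1) / dt
= ln(3.4863/1.3736) / 5.73
= 0.1625 per day

0.1625 per day


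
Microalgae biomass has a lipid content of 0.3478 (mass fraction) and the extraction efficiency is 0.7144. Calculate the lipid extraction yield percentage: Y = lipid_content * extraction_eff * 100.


Y = lipid_content * extraction_eff * 100
= 0.3478 * 0.7144 * 100
= 24.8468%

24.8468%


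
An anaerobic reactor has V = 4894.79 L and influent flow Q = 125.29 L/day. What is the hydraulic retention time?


HRT = V / Q
= 4894.79 / 125.29
= 39.0677 days

39.0677 days


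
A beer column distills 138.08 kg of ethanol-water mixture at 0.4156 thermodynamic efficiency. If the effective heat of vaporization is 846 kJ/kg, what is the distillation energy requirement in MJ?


E = m * 846 / (eta * 1000)
= 138.08 * 846 / (0.4156 * 1000)
= 281.0772 MJ

281.0772 MJ


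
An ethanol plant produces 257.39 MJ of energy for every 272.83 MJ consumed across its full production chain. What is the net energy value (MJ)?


NEV = E_out - E_in
= 257.39 - 272.83
= -15.4400 MJ

-15.4400 MJ


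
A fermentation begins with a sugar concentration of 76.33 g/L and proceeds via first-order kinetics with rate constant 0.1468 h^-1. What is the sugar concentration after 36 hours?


S = S0 * exp(-k * t)
S = 76.33 * exp(-0.1468 * 36)
S = 0.3868 g/L

0.3868 g/L


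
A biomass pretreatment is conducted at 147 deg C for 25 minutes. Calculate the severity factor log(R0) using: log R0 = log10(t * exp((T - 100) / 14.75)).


logR0 = log10(t * exp((T - 100) / 14.75))
= log10(25 * exp((147 - 100) / 14.75))
= 2.7818

2.7818


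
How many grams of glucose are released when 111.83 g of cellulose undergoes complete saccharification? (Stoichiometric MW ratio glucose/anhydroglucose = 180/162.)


glucose = cellulose * 180/162
= 111.83 * 180/162
= 124.2556 g

124.2556 g


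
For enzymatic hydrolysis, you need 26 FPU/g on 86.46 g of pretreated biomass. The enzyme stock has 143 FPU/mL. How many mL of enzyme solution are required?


V = dosage * m_sub / activity
V = 26 * 86.46 / 143
V = 15.7200 mL

15.7200 mL


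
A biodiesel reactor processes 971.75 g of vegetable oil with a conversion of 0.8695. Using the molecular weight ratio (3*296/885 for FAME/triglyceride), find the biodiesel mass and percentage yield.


m_FAME = oil * conv * (3 * 296 / 885) = oil * conv * (888/885)
= 971.75 * 0.8695 * 888 / 885
= 847.8008 g
Y = m_FAME / oil * 100 = conv * (888/885) * 100
= 0.8695 * 888 / 885 * 100
= 87.24%

847.8008 g FAME; Y = 87.24%


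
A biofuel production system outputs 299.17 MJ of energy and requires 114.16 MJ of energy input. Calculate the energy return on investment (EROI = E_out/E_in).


EROI = E_out / E_in
= 299.17 / 114.16
= 2.6206

2.6206


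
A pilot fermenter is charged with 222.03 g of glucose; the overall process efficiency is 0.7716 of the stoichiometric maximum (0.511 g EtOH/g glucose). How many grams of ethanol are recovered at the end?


Actual ethanol: m = 0.511 * 222.03 * 0.7716
m = 87.5437 g

87.5437 g


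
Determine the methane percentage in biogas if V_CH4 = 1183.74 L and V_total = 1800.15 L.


CH4% = V_CH4 / V_total * 100
= 1183.74 / 1800.15 * 100
= 65.7579%

65.7579%


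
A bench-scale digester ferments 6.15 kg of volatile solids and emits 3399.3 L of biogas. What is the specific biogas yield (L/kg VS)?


Y = V / VS
= 3399.3 / 6.15
= 552.7317 L/kg VS

552.7317 L/kg VS


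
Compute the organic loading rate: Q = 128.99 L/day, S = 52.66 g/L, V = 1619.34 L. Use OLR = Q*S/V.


OLR = Q * S / V
= 128.99 * 52.66 / 1619.34
= 4.1947 g/L/day

4.1947 g/L/day


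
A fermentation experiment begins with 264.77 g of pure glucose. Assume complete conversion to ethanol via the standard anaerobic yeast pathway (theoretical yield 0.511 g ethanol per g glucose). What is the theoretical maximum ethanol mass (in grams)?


Theoretical ethanol yield: m_EtOH = 0.511 * m_glucose
m_EtOH = 0.511 * 264.77 = 135.2975 g

135.2975 g


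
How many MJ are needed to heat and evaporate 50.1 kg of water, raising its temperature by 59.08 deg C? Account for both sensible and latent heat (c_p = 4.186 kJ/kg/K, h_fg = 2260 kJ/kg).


E = m_water * (4.186 * dT + 2260) / 1000
= 50.1 * (4.186 * 59.08 + 2260) / 1000
= 125.6162 MJ

125.6162 MJ


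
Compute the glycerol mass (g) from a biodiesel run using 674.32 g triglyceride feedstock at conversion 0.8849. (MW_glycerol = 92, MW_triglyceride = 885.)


glycerol = oil * conv * (92/885)
= 674.32 * 0.8849 * 92 / 885
= 62.0304 g

62.0304 g


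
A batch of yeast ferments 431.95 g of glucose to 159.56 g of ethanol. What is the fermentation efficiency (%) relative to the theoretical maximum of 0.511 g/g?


Fermentation efficiency = (actual / (0.511 * glucose)) * 100
= (159.56 / (0.511 * 431.95)) * 100
= 72.2886%

72.2886%


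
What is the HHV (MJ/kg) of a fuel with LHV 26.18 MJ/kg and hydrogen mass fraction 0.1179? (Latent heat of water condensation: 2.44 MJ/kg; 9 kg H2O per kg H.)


HHV = LHV + H_frac * 9 * 2.44
= 26.18 + 0.1179 * 9 * 2.44
= 28.7691 MJ/kg

28.7691 MJ/kg


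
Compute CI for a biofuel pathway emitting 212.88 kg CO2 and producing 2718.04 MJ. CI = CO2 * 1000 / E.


CI = CO2 * 1000 / E
= 212.88 * 1000 / 2718.04
= 78.3211 g CO2/MJ

78.3211 g CO2/MJ


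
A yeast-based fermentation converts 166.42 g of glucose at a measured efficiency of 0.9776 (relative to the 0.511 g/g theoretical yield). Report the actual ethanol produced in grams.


Actual ethanol: m = 0.511 * 166.42 * 0.9776
m = 83.1357 g

83.1357 g


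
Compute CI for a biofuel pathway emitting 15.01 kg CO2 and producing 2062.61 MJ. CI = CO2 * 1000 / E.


CI = CO2 * 1000 / E
= 15.01 * 1000 / 2062.61
= 7.2772 g CO2/MJ

7.2772 g CO2/MJ


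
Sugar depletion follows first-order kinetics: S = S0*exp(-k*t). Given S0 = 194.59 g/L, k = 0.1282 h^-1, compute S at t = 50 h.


S = S0 * exp(-k * t)
S = 194.59 * exp(-0.1282 * 50)
S = 0.3201 g/L

0.3201 g/L


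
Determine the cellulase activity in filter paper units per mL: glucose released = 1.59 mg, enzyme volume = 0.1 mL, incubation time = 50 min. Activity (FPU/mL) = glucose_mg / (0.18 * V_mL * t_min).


Activity = glucose_mg / (0.18 mg/umol * V_mL * t_min)
= 1.59 / (0.18 * 0.1 * 50)
= 1.7667 FPU/mL

1.7667 FPU/mL


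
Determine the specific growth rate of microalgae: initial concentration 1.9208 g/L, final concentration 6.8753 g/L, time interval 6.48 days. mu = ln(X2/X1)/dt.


mu = ln(X2/X1) / dt
= ln(6.8753/1.9208) / 6.48
= 0.1968 per day

0.1968 per day


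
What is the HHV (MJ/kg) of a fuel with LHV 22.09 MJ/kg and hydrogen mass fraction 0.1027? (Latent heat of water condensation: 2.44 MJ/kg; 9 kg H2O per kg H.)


HHV = LHV + H_frac * 9 * 2.44
= 22.09 + 0.1027 * 9 * 2.44
= 24.3453 MJ/kg

24.3453 MJ/kg


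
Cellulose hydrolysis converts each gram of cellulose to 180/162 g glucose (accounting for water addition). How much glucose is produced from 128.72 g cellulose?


glucose = cellulose * 180/162
= 128.72 * 180/162
= 143.0222 g

143.0222 g


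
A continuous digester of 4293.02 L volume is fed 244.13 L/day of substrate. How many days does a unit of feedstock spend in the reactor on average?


HRT = V / Q
= 4293.02 / 244.13
= 17.5850 days

17.5850 days


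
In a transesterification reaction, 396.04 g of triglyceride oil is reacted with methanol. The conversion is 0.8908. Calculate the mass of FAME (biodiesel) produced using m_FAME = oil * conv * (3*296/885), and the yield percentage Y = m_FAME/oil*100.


m_FAME = oil * conv * (3 * 296 / 885) = oil * conv * (888/885)
= 396.04 * 0.8908 * 888 / 885
= 353.9883 g
Y = m_FAME / oil * 100 = conv * (888/885) * 100
= 0.8908 * 888 / 885 * 100
= 89.38%

353.9883 g FAME; Y = 89.38%


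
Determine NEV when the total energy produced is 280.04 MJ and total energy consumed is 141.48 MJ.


NEV = E_out - E_in
= 280.04 - 141.48
= 138.5600 MJ

138.5600 MJ


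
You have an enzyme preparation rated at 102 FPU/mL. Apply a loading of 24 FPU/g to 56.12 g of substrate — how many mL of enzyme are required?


V = dosage * m_sub / activity
V = 24 * 56.12 / 102
V = 13.2047 mL

13.2047 mL


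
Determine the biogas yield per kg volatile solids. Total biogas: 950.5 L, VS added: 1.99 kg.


Y = V / VS
= 950.5 / 1.99
= 477.6382 L/kg VS

477.6382 L/kg VS


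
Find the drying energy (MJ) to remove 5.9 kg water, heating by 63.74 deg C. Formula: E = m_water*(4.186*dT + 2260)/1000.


E = m_water * (4.186 * dT + 2260) / 1000
= 5.9 * (4.186 * 63.74 + 2260) / 1000
= 14.9082 MJ

14.9082 MJ


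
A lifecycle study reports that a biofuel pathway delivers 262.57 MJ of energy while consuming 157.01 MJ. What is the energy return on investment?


EROI = E_out / E_in
= 262.57 / 157.01
= 1.6723

1.6723


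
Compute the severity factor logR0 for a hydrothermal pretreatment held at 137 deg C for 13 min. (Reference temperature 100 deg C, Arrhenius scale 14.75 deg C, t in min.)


logR0 = log10(t * exp((T - 100) / 14.75))
= log10(13 * exp((137 - 100) / 14.75))
= 2.2034

2.2034


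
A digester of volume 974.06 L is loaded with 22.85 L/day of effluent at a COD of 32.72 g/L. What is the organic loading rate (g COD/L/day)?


OLR = Q * S / V
= 22.85 * 32.72 / 974.06
= 0.7676 g/L/day

0.7676 g/L/day


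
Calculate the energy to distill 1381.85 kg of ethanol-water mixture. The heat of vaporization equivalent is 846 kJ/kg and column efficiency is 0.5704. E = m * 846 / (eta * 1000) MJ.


E = m * 846 / (eta * 1000)
= 1381.85 * 846 / (0.5704 * 1000)
= 2049.5181 MJ

2049.5181 MJ


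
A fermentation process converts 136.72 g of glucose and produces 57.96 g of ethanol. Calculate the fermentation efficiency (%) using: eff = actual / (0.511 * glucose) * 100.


Fermentation efficiency = (actual / (0.511 * glucose)) * 100
= (57.96 / (0.511 * 136.72)) * 100
= 82.9613%

82.9613%


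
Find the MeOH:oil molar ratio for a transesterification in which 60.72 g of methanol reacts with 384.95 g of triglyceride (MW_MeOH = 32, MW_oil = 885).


Molar ratio = n_MeOH / n_oil = (MeOH/32) / (oil/885) = (MeOH * 885) / (32 * oil)
= (60.72 * 885) / (32 * 384.95)
= 4.3624

4.3624


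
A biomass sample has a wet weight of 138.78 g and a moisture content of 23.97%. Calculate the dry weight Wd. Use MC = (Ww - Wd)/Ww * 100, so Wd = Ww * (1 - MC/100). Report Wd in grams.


Wd = Ww * (1 - MC/100)
= 138.78 * (1 - 23.97/100)
= 105.5144 g

105.5144 g


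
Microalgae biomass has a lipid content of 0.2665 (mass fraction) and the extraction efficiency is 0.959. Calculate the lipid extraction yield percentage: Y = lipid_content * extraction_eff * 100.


Y = lipid_content * extraction_eff * 100
= 0.2665 * 0.959 * 100
= 25.5573%

25.5573%


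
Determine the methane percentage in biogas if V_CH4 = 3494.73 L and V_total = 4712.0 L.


CH4% = V_CH4 / V_total * 100
= 3494.73 / 4712.0 * 100
= 74.1666%

74.1666%


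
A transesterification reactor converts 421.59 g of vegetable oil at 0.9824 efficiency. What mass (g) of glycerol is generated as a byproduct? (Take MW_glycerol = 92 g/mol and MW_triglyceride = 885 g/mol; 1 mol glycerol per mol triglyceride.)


glycerol = oil * conv * (92/885)
= 421.59 * 0.9824 * 92 / 885
= 43.0550 g

43.0550 g


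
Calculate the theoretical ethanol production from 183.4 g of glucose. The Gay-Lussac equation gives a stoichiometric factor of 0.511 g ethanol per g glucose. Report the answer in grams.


Theoretical ethanol yield: m_EtOH = 0.511 * m_glucose
m_EtOH = 0.511 * 183.4 = 93.7174 g

93.7174 g


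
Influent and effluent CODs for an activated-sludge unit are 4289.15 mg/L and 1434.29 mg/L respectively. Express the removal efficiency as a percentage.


eta = (COD_in - COD_out) / COD_in * 100
= (4289.15 - 1434.29) / 4289.15 * 100
= 66.5600%

66.5600%


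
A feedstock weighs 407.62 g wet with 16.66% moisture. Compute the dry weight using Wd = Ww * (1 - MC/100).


Wd = Ww * (1 - MC/100)
= 407.62 * (1 - 16.66/100)
= 339.7105 g

339.7105 g


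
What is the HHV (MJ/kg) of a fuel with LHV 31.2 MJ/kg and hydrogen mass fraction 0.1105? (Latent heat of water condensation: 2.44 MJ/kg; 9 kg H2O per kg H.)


HHV = LHV + H_frac * 9 * 2.44
= 31.2 + 0.1105 * 9 * 2.44
= 33.6266 MJ/kg

33.6266 MJ/kg


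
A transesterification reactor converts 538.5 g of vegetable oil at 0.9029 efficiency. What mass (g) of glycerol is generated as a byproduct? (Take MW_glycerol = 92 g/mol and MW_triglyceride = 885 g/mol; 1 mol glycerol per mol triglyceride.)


glycerol = oil * conv * (92/885)
= 538.5 * 0.9029 * 92 / 885
= 50.5440 g

50.5440 g


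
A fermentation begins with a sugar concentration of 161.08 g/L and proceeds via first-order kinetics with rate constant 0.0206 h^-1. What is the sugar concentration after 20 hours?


S = S0 * exp(-k * t)
S = 161.08 * exp(-0.0206 * 20)
S = 106.6872 g/L

106.6872 g/L


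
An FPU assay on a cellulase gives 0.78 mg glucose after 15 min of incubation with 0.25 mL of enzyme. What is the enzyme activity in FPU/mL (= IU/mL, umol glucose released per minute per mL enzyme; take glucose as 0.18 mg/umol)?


Activity = glucose_mg / (0.18 mg/umol * V_mL * t_min)
= 0.78 / (0.18 * 0.25 * 15)
= 1.1556 FPU/mL

1.1556 FPU/mL


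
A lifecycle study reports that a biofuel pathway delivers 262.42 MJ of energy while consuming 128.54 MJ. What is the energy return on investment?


EROI = E_out / E_in
= 262.42 / 128.54
= 2.0415

2.0415


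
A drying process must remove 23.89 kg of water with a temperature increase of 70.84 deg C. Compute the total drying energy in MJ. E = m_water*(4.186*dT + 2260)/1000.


E = m_water * (4.186 * dT + 2260) / 1000
= 23.89 * (4.186 * 70.84 + 2260) / 1000
= 61.0757 MJ

61.0757 MJ


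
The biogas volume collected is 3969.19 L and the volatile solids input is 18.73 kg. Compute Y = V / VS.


Y = V / VS
= 3969.19 / 18.73
= 211.9162 L/kg VS

211.9162 L/kg VS


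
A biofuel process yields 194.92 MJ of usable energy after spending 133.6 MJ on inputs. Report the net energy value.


NEV = E_out - E_in
= 194.92 - 133.6
= 61.3200 MJ

61.3200 MJ


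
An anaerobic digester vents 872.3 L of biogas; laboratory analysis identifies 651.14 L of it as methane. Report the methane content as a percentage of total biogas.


CH4% = V_CH4 / V_total * 100
= 651.14 / 872.3 * 100
= 74.6463%

74.6463%


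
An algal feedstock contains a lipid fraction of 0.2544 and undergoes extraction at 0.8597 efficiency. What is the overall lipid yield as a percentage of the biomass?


Y = lipid_content * extraction_eff * 100
= 0.2544 * 0.8597 * 100
= 21.8708%

21.8708%


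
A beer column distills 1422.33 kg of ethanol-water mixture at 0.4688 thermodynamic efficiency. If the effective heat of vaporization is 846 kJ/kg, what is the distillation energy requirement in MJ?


E = m * 846 / (eta * 1000)
= 1422.33 * 846 / (0.4688 * 1000)
= 2566.7474 MJ

2566.7474 MJ


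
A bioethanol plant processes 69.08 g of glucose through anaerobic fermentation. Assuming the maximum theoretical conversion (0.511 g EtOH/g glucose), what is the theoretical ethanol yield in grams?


Theoretical ethanol yield: m_EtOH = 0.511 * m_glucose
m_EtOH = 0.511 * 69.08 = 35.2999 g

35.2999 g


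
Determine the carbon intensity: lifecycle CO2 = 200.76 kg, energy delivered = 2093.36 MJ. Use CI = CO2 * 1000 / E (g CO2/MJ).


CI = CO2 * 1000 / E
= 200.76 * 1000 / 2093.36
= 95.9032 g CO2/MJ

95.9032 g CO2/MJ


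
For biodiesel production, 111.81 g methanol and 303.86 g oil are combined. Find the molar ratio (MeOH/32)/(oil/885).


Molar ratio = n_MeOH / n_oil = (MeOH/32) / (oil/885) = (MeOH * 885) / (32 * oil)
= (111.81 * 885) / (32 * 303.86)
= 10.1765

10.1765


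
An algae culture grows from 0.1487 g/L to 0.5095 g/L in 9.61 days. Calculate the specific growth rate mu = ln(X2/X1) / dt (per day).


mu = ln(X2/X1) / dt
= ln(0.5095/0.1487) / 9.61
= 0.1281 per day

0.1281 per day


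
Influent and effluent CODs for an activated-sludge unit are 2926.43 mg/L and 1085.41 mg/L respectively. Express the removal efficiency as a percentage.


eta = (COD_in - COD_out) / COD_in * 100
= (2926.43 - 1085.41) / 2926.43 * 100
= 62.9101%

62.9101%


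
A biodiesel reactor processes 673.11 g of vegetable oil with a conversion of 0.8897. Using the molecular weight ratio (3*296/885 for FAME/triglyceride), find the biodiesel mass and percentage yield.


m_FAME = oil * conv * (3 * 296 / 885) = oil * conv * (888/885)
= 673.11 * 0.8897 * 888 / 885
= 600.8960 g
Y = m_FAME / oil * 100 = conv * (888/885) * 100
= 0.8897 * 888 / 885 * 100
= 89.27%

600.8960 g FAME; Y = 89.27%


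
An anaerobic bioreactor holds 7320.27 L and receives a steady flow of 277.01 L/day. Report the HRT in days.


HRT = V / Q
= 7320.27 / 277.01
= 26.4260 days

26.4260 days
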